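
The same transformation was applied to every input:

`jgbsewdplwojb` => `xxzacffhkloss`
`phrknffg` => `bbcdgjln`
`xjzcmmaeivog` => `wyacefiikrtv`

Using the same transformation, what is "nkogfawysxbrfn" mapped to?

The transformation: sort the characters into alphabetical order, then shift every letter 4 places backward in the alphabet (wrapping around).
On "nkogfawysxbrfn": the first step gives "abffgknnorswxy", and the second then gives "wxbbcgjjknostu".

wxbbcgjjknostu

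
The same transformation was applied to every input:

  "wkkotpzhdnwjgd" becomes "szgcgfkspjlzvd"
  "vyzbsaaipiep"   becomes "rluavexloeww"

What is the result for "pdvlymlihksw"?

lszorghdueih

Rule — shift every letter 4 places backward in the alphabet (wrapping around), then take characters alternately from the front and the back (1st, last, 2nd, 2nd-last, ...).
Applying both steps to "pdvlymlihksw": "lzrhuihedgos", then "lszorghdueih".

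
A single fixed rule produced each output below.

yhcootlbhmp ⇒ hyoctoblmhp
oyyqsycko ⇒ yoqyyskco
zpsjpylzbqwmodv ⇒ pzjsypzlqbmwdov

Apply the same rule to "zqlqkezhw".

qzqlekhzw

Looking at the pairs, the operation is to swap each adjacent pair of characters (1↔2, 3↔4, ...).
For "zqlqkezhw" the result is "qzqlekhzw".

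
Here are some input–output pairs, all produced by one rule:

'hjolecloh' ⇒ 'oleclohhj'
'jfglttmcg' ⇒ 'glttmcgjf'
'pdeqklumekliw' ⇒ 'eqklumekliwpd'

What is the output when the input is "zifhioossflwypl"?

fhioossflwyplzi

The transformation: move the first 2 characters to the end (rotate left by 2).
So "zifhioossflwypl" becomes "fhioossflwyplzi".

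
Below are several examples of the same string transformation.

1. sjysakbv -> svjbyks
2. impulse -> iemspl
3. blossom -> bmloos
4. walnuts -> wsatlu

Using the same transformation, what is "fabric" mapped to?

Rule — take characters alternately from the front and the back (1st, last, 2nd, 2nd-last, ...), then delete the last character.
Applying both steps to "fabric": "fcaibr", then "fcaib".

fcaib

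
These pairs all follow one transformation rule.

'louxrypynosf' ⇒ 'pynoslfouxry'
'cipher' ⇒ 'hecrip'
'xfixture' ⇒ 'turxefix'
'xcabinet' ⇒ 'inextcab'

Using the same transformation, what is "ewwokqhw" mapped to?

kqhewwwo

Each output is the input with this applied: swap the first and last characters, then swap the front and back halves of the string.
"ewwokqhw" → "wwwokqhe" → "kqhewwwo".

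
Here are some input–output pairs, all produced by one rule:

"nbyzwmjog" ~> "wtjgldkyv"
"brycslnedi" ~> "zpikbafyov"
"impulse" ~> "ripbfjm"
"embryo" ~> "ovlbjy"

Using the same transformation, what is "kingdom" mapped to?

daljhfk

Each output is the input with this applied: shift every letter 3 places backward in the alphabet (wrapping around), then move the first 3 characters to the end (rotate left by 3).
"kingdom" → "hfkdalj" → "daljhfk".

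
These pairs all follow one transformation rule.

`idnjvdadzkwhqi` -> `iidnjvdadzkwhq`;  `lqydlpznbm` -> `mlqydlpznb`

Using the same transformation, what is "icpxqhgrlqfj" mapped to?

What's happening: move the last character to the front.
For "icpxqhgrlqfj" the result is "jicpxqhgrlqf".

jicpxqhgrlqf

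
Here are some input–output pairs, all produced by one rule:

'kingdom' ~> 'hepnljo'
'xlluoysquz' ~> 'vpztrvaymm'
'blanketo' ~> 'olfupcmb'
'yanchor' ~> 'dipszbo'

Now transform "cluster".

The transformation: shift every letter 1 place forward in the alphabet (wrapping around), then move the first 3 characters to the end (rotate left by 3).
Doing the same to "cluster": "tufsdmv".

tufsdmv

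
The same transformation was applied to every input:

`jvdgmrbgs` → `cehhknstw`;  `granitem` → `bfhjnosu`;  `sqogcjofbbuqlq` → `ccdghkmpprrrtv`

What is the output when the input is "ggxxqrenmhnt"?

fhhinoorsuyy

What's happening: sort the characters into alphabetical order, then shift every letter 1 place forward in the alphabet (wrapping around).
Applying both steps to "ggxxqrenmhnt": "egghmnnqrtxx", then "fhhinoorsuyy".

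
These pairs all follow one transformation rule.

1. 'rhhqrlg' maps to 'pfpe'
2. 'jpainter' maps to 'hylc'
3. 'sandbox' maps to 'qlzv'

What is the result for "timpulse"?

The transformation: shift every letter 2 places backward in the alphabet (wrapping around), then keep every other character starting from the first (positions 1st, 3rd, 5th, ...).
For "timpulse", step one produces "rgknsjqc"; step two turns that into "rksq".

rksq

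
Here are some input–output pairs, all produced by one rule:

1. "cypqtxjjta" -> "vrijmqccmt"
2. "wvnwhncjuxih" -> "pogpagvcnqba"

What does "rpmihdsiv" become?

kifbawlbo

In each case the input is transformed by: shift every letter 7 places backward in the alphabet (wrapping around).
On "rpmihdsiv" that produces "kifbawlbo".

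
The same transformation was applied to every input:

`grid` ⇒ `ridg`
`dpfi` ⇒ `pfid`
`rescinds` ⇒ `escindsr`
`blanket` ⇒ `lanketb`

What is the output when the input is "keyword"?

Each output is the input with this applied: move the first character to the end.
On "keyword" that produces "eywordk".

eywordk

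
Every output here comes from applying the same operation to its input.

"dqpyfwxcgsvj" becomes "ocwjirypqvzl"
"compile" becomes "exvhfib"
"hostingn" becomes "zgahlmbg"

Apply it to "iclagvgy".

zrbvetzo

The transformation: move the last 2 characters to the front (rotate right by 2), then shift every letter 7 places backward in the alphabet (wrapping around).
Starting from "iclagvgy": after the first operation, "gyiclagv"; after the second, "zrbvetzo".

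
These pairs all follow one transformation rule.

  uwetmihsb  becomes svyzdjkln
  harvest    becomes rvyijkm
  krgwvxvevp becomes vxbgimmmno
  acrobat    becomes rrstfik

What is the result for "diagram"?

rruxzdi

Rule — sort the characters into alphabetical order, then shift every letter 9 places backward in the alphabet (wrapping around).
Working it through for "diagram": intermediate "aadgimr", final "rruxzdi".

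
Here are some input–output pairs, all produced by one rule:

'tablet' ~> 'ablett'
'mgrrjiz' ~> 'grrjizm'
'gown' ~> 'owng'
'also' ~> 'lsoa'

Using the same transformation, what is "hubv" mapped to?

ubvh

Looking at the pairs, the operation is to move the first character to the end.
So "hubv" becomes "ubvh".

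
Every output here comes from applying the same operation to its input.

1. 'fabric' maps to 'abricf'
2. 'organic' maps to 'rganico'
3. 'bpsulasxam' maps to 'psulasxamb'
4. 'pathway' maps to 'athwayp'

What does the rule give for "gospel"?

Looking at the pairs, the operation is to move the first character to the end.
Applying that to "gospel" gives "ospelg".

ospelg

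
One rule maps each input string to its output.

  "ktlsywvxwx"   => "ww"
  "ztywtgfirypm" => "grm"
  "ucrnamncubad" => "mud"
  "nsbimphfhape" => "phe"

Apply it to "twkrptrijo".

Each output is the input with this applied: keep one character in every 3, starting at position 3 (positions 3rd, 6th, 9th, ...), then delete the first character.
Starting from "twkrptrijo": after the first operation, "ktj"; after the second, "tj".

tj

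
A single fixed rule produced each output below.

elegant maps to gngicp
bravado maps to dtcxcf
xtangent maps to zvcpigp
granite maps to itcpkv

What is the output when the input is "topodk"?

The rule is to shift every letter 2 places forward in the alphabet (wrapping around), then delete the last character.
"topodk" → "vqrqfm" → "vqrqf".

vqrqf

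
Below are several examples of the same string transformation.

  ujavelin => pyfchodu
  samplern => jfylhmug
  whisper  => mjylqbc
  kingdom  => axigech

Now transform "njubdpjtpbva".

vxjdnjvpuhdo

Rule — shift every letter 6 places backward in the alphabet (wrapping around), then move the first 3 characters to the end (rotate left by 3).
On "njubdpjtpbva": the first step gives "hdovxjdnjvpu", and the second then gives "vxjdnjvpuhdo".
(Check on "samplern": → "mugjfylh" → "jfylhmug" ✓)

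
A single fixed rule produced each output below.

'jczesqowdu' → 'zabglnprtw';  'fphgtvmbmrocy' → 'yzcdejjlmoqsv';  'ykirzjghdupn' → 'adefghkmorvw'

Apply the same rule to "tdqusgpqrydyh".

Looking at the pairs, the operation is to sort the characters into alphabetical order, then shift every letter 3 places backward in the alphabet (wrapping around).
Working it through for "tdqusgpqrydyh": intermediate "ddghpqqrstuyy", final "aademnnopqrvv".

aademnnopqrvv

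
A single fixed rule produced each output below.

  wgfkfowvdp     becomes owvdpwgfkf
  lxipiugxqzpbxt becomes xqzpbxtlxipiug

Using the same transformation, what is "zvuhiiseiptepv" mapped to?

eiptepvzvuhiis

In each case the input is transformed by: swap the front and back halves of the string.
For "zvuhiiseiptepv" the result is "eiptepvzvuhiis".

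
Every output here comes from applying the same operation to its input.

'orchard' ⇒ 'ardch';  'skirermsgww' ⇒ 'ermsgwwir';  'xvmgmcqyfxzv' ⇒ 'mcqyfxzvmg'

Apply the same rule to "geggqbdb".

qbdbgg

What's happening: delete the first 2 characters, then move the first 2 characters to the end (rotate left by 2).
"geggqbdb" → "ggqbdb" → "qbdbgg".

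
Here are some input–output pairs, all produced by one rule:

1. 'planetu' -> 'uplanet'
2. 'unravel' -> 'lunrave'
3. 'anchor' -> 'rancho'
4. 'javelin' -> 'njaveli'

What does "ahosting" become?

gahostin

The rule is to move the last character to the front.
So "ahosting" becomes "gahostin".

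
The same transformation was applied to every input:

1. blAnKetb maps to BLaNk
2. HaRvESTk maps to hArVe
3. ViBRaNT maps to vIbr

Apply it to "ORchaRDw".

Rule — flip the case of every letter, then delete the last 3 characters.
Applying that to "ORchaRDw" gives "orCHA".

orCHA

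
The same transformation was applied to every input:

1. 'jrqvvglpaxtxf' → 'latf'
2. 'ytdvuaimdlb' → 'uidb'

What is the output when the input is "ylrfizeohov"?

iehv

The transformation: keep every other character starting from the first (positions 1st, 3rd, 5th, ...), then keep only the last 4 characters.
Starting from "ylrfizeohov": after the first operation, "yriehv"; after the second, "iehv".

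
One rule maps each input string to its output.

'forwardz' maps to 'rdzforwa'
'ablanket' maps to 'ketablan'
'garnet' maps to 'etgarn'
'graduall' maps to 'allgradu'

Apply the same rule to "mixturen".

renmixtu

In each case the input is transformed by: swap the front and back halves of the string, then move the first character to the end.
Working it through for "mixturen": intermediate "urenmixt", final "renmixtu".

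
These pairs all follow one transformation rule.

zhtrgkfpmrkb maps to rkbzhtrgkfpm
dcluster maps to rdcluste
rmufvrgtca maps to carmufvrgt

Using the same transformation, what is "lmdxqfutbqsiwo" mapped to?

Looking at the pairs, the operation is to swap the front and back halves of the string, then move the first 3 characters to the end (rotate left by 3).
Applying both steps to "lmdxqfutbqsiwo": "tbqsiwolmdxqfu", then "siwolmdxqfutbq".

siwolmdxqfutbq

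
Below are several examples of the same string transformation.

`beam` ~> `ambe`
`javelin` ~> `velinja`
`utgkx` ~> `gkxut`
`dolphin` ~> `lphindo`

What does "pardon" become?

In each case the input is transformed by: move the first 2 characters to the end (rotate left by 2).
"pardon" → "rdonpa".

rdonpa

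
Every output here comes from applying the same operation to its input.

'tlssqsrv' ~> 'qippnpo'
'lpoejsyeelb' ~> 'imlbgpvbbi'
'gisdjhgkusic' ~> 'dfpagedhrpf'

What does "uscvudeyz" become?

rpzsrabv

The transformation: delete the last character, then shift every letter 3 places backward in the alphabet (wrapping around).
"uscvudeyz" → "uscvudey" → "rpzsrabv".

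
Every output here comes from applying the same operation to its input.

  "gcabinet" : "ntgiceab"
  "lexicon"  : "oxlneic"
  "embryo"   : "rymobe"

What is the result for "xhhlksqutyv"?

What's happening: sort the characters into reverse alphabetical order, then swap each adjacent pair of characters (1↔2, 3↔4, ...).
Starting from "xhhlksqutyv": after the first operation, "yxvutsqlkhh"; after the second, "xyuvstlqhkh".
(Check on "embryo": → "yromeb" → "rymobe" ✓)

xyuvstlqhkh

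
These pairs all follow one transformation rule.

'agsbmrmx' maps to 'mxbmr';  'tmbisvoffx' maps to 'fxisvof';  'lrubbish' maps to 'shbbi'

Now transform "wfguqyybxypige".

What's happening: delete the first 3 characters, then move the last 2 characters to the front (rotate right by 2).
Applying both steps to "wfguqyybxypige": "uqyybxypige", then "geuqyybxypi".

geuqyybxypi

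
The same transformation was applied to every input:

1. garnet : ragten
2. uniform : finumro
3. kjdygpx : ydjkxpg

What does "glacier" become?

Rule — move the last 3 characters to the front (rotate right by 3), then reverse the string.
"glacier" → "ierglac" → "calgrei".

calgrei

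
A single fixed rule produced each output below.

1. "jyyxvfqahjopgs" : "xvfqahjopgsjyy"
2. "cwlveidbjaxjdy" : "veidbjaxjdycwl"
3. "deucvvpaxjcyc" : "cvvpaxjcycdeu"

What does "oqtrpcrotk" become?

In each case the input is transformed by: move the first 3 characters to the end (rotate left by 3).
So "oqtrpcrotk" becomes "rpcrotkoqt".

rpcrotkoqt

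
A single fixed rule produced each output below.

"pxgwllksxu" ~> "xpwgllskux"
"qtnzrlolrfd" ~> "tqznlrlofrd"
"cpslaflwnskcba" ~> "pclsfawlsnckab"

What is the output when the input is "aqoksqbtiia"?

Looking at the pairs, the operation is to swap each adjacent pair of characters (1↔2, 3↔4, ...).
Applying that to "aqoksqbtiia" gives "qakoqstbiia".

qakoqstbiia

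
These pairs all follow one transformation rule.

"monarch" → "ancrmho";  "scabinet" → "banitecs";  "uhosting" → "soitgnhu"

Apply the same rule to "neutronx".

The pattern: move the first 2 characters to the end (rotate left by 2), then swap each adjacent pair of characters (1↔2, 3↔4, ...).
Applying both steps to "neutronx": "utronxne", then "tuorxnen".

tuorxnen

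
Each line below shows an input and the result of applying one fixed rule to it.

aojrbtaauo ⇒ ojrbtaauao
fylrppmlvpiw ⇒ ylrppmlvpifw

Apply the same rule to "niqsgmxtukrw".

iqsgmxtukrnw

What's happening: swap the first and last characters, then move the first character to the end.
"niqsgmxtukrw" → "wiqsgmxtukrn" → "iqsgmxtukrnw".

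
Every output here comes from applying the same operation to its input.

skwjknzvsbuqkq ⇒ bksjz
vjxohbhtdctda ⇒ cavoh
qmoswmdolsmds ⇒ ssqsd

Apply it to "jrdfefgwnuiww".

uwjfg

What's happening: keep one character in every 3, starting at position 1 (positions 1st, 4th, 7th, ...), then move the first 3 characters to the end (rotate left by 3).
On "jrdfefgwnuiww" that produces "uwjfg".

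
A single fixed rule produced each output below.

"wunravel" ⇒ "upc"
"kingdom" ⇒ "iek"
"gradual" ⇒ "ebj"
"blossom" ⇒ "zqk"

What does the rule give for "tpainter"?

rgc

The rule is to shift every letter 2 places backward in the alphabet (wrapping around), then keep one character in every 3, starting at position 1 (positions 1st, 4th, 7th, ...).
On "tpainter": the first step gives "rnyglrcp", and the second then gives "rgc".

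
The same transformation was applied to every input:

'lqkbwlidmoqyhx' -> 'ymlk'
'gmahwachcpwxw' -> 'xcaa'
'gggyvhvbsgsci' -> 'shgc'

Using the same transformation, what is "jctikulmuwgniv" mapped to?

Rule — keep one character in every 3, starting at position 3 (positions 3rd, 6th, 9th, ...), then sort the characters into reverse alphabetical order.
On "jctikulmuwgniv": the first step gives "tuun", and the second then gives "uutn".
(Check on "gmahwachcpwxw": → "aacx" → "xcaa" ✓)

uutn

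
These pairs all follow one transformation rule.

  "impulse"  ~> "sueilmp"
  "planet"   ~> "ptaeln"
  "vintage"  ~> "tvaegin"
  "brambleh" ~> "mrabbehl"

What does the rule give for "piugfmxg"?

What's happening: sort the characters into alphabetical order, then move the last 2 characters to the front (rotate right by 2).
Applying both steps to "piugfmxg": "fggimpux", then "uxfggimp".
(Check on "brambleh": → "abbehlmr" → "mrabbehl" ✓)

uxfggimp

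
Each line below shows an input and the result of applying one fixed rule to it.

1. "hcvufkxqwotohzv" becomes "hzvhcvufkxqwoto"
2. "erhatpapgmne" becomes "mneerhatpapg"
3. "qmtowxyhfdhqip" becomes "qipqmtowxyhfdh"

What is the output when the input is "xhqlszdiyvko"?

vkoxhqlszdiy

The pattern: move the last 3 characters to the front (rotate right by 3).
"xhqlszdiyvko" → "vkoxhqlszdiy".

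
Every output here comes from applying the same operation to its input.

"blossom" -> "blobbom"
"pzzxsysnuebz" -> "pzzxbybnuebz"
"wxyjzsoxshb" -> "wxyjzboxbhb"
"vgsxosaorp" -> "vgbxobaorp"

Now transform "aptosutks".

The rule is to replace every "s" with "b".
For "aptosutks" the result is "aptobutkb".

aptobutkb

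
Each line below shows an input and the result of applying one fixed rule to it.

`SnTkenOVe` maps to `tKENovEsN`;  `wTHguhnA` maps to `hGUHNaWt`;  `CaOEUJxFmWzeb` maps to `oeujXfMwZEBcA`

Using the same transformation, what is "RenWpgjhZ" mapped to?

The pattern: move the first 2 characters to the end (rotate left by 2), then flip the case of every letter.
"RenWpgjhZ" → "nWpgjhZRe" → "NwPGJHzrE".

NwPGJHzrE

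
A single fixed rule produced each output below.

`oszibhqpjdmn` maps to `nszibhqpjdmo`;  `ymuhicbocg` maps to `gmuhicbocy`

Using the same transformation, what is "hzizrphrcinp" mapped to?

pzizrphrcinh

What's happening: swap the first and last characters.
Doing the same to "hzizrphrcinp": "pzizrphrcinh".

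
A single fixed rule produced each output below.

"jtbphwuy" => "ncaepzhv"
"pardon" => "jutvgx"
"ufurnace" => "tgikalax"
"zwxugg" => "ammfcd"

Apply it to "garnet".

tkzmgx

Each output is the input with this applied: shift every letter 6 places forward in the alphabet (wrapping around), then swap the front and back halves of the string.
On "garnet": the first step gives "mgxtkz", and the second then gives "tkzmgx".
(Check on "ufurnace": → "alaxtgik" → "tgikalax" ✓)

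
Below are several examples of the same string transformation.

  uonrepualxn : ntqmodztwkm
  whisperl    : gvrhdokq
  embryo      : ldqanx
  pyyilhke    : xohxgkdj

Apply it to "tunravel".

Each output is the input with this applied: shift every letter 1 place backward in the alphabet (wrapping around), then swap each adjacent pair of characters (1↔2, 3↔4, ...).
On "tunravel" that produces "tsqmuzkd".

tsqmuzkd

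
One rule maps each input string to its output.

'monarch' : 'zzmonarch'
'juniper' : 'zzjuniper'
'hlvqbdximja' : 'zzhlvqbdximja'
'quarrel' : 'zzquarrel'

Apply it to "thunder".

zzthunder

What's happening: prepend "zz".
So "thunder" becomes "zzthunder".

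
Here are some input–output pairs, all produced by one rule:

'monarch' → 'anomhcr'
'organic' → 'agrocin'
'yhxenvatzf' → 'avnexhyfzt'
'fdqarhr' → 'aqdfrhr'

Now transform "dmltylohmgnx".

mholytlmdxng

Each output is the input with this applied: move the last 3 characters to the front (rotate right by 3), then reverse the string.
Starting from "dmltylohmgnx": after the first operation, "gnxdmltylohm"; after the second, "mholytlmdxng".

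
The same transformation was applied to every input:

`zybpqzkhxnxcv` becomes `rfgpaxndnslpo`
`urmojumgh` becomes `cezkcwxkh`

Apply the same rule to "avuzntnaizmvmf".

The transformation: shift every letter 10 places backward in the alphabet (wrapping around), then move the first 2 characters to the end (rotate left by 2).
Applying that to "avuzntnaizmvmf" gives "kpdjdqypclcvql".

kpdjdqypclcvql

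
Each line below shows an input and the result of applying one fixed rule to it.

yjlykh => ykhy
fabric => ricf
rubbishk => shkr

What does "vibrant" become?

What's happening: move the first character to the end, then keep only the last 4 characters.
Working it through for "vibrant": intermediate "ibrantv", final "antv".

antv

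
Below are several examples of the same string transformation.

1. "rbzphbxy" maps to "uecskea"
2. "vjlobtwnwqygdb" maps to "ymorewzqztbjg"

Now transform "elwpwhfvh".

hozszkiy

The pattern: shift every letter 3 places forward in the alphabet (wrapping around), then delete the last character.
For "elwpwhfvh", step one produces "hozszkiyk"; step two turns that into "hozszkiy".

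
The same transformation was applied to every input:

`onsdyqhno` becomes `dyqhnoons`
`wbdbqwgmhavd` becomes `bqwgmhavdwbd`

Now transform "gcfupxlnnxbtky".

upxlnnxbtkygcf

Each output is the input with this applied: move the first 3 characters to the end (rotate left by 3).
For "gcfupxlnnxbtky" the result is "upxlnnxbtkygcf".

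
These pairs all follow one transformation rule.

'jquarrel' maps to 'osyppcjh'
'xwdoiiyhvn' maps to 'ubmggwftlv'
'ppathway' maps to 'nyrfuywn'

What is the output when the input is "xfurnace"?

The rule is to shift every letter 2 places backward in the alphabet (wrapping around), then move the first character to the end.
Applying both steps to "xfurnace": "vdsplyac", then "dsplyacv".

dsplyacv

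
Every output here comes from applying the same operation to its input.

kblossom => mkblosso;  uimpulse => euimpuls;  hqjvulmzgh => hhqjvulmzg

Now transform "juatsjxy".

The transformation: move the last character to the front.
"juatsjxy" → "yjuatsjx".

yjuatsjx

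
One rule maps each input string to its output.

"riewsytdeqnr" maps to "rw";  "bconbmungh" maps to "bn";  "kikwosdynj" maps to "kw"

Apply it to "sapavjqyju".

The pattern: keep one character in every 3, starting at position 1 (positions 1st, 4th, 7th, ...), then keep only the first 2 characters.
For "sapavjqyju", step one produces "saqu"; step two turns that into "sa".

sa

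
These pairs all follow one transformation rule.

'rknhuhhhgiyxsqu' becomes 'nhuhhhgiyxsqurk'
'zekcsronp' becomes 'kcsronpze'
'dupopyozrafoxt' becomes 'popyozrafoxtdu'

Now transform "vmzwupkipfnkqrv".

zwupkipfnkqrvvm

Each output is the input with this applied: move the first 2 characters to the end (rotate left by 2).
Doing the same to "vmzwupkipfnkqrv": "zwupkipfnkqrvvm".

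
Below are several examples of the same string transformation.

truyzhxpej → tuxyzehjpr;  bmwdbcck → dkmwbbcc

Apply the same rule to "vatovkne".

The pattern: sort the characters into alphabetical order, then swap the front and back halves of the string.
On "vatovkne": the first step gives "aeknotvv", and the second then gives "otvvaekn".

otvvaekn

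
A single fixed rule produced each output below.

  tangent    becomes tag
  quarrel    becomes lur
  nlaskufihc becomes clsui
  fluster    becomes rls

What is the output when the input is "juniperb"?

In each case the input is transformed by: move the last 2 characters to the front (rotate right by 2), then keep every other character starting from the second (positions 2nd, 4th, 6th, ...).
For "juniperb", step one produces "rbjunipe"; step two turns that into "buie".

buie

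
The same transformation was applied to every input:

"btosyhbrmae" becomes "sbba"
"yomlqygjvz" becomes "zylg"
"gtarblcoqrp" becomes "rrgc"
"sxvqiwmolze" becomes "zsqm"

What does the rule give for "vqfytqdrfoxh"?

Rule — keep one character in every 3, starting at position 1 (positions 1st, 4th, 7th, ...), then sort the characters into reverse alphabetical order.
So "vqfytqdrfoxh" becomes "yvod".

yvod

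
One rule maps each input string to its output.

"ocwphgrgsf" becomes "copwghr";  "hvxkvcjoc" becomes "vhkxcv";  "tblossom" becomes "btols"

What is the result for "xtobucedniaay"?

The pattern: delete the last 3 characters, then swap each adjacent pair of characters (1↔2, 3↔4, ...).
Working it through for "xtobucedniaay": intermediate "xtobucedni", final "txbocudein".

txbocudein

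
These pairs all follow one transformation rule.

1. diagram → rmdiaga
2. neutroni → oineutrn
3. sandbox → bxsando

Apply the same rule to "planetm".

emplant

The transformation: move the last 2 characters to the front (rotate right by 2), then swap the first and last characters.
"planetm" → "tmplane" → "emplant".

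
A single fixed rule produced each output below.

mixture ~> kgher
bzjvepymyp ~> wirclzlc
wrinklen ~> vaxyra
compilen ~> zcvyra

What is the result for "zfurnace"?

heanpr

The transformation: shift every letter 13 places forward in the alphabet (wrapping around) — i.e. ROT13, then delete the first 2 characters.
Applying both steps to "zfurnace": "msheanpr", then "heanpr".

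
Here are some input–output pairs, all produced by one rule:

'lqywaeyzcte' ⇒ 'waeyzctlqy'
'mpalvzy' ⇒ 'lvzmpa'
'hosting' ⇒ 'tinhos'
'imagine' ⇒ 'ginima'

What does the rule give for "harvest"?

veshar

The rule is to delete the last character, then move the first 3 characters to the end (rotate left by 3).
For "harvest" the result is "veshar".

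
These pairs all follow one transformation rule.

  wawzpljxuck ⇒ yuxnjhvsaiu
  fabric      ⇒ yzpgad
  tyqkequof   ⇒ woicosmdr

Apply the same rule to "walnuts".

In each case the input is transformed by: move the first character to the end, then shift every letter 2 places backward in the alphabet (wrapping around).
Starting from "walnuts": after the first operation, "alnutsw"; after the second, "yjlsrqu".

yjlsrqu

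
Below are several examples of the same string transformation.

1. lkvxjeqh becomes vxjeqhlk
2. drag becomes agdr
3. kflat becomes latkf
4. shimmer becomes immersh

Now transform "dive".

vedi

What's happening: move the first 2 characters to the end (rotate left by 2).
Doing the same to "dive": "vedi".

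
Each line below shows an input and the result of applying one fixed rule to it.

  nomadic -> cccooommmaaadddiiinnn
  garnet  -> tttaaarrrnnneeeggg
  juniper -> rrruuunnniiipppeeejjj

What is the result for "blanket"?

tttlllaaannnkkkeeebbb

Rule — swap the first and last characters, then repeat every character 3 times.
On "blanket": the first step gives "tlankeb", and the second then gives "tttlllaaannnkkkeeebbb".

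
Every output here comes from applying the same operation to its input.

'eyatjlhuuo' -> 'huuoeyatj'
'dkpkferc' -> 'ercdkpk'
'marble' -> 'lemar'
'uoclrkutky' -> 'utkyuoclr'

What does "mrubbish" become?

In each case the input is transformed by: swap the front and back halves of the string, then delete the first character.
Starting from "mrubbish": after the first operation, "bishmrub"; after the second, "ishmrub".

ishmrub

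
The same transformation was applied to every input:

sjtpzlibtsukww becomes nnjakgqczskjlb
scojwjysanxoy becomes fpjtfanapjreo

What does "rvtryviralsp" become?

jgimkipmzirc

Looking at the pairs, the operation is to shift every letter 9 places backward in the alphabet (wrapping around), then move the last 2 characters to the front (rotate right by 2).
"rvtryviralsp" → "imkipmzircjg" → "jgimkipmzirc".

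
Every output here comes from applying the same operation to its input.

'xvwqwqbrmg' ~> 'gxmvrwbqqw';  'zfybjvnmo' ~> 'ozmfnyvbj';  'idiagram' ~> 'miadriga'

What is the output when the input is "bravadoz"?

zbordaav

The pattern: reverse the string, then take characters alternately from the front and the back (1st, last, 2nd, 2nd-last, ...).
Doing the same to "bravadoz": "zbordaav".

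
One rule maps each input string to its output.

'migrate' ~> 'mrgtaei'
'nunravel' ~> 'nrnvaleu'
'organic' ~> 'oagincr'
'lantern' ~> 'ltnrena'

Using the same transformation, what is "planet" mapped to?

pnatel

The pattern: swap each adjacent pair of characters (1↔2, 3↔4, ...), then move the first character to the end.
On "planet": the first step gives "lpnate", and the second then gives "pnatel".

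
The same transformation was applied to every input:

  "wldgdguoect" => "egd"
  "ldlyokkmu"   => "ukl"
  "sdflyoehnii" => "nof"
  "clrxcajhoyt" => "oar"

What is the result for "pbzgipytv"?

vpz

Looking at the pairs, the operation is to keep one character in every 3, starting at position 3 (positions 3rd, 6th, 9th, ...), then reverse the string.
Working it through for "pbzgipytv": intermediate "zpv", final "vpz".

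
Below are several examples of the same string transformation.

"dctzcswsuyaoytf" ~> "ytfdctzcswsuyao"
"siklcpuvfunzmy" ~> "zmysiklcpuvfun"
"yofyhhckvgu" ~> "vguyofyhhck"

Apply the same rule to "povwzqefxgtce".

Each output is the input with this applied: move the last 3 characters to the front (rotate right by 3).
Doing the same to "povwzqefxgtce": "tcepovwzqefxg".

tcepovwzqefxg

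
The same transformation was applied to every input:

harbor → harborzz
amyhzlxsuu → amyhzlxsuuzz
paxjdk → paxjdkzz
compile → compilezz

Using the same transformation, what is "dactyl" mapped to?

dactylzz

Each output is the input with this applied: append "zz".
"dactyl" → "dactylzz".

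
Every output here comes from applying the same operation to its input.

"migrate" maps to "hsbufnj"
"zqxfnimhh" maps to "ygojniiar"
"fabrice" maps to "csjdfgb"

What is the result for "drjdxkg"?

Looking at the pairs, the operation is to shift every letter 1 place forward in the alphabet (wrapping around), then move the first 2 characters to the end (rotate left by 2).
Working it through for "drjdxkg": intermediate "eskeylh", final "keylhes".

keylhes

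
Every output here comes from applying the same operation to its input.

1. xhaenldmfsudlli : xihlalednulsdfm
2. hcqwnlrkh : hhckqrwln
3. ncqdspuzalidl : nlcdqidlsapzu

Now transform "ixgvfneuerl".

ilxrgevufen

Each output is the input with this applied: take characters alternately from the front and the back (1st, last, 2nd, 2nd-last, ...).
"ixgvfneuerl" → "ilxrgevufen".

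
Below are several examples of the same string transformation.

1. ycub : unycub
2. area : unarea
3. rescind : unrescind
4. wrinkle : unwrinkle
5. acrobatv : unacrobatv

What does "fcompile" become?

unfcompile

In each case the input is transformed by: prepend "un".
On "fcompile" that produces "unfcompile".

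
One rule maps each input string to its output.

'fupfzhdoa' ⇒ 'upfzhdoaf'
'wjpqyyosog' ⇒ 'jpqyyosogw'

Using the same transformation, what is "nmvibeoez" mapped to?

mvibeoezn

Rule — move the first character to the end.
"nmvibeoez" → "mvibeoezn".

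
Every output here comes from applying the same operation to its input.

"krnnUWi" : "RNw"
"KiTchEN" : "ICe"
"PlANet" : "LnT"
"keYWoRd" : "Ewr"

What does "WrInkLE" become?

In each case the input is transformed by: keep every other character starting from the second (positions 2nd, 4th, 6th, ...), then flip the case of every letter.
So "WrInkLE" becomes "RNl".

RNl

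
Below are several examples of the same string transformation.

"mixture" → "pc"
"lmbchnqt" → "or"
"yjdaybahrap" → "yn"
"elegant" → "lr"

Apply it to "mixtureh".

cf

What's happening: shift every letter 2 places backward in the alphabet (wrapping around), then keep only the last 2 characters.
On "mixtureh": the first step gives "kgvrspcf", and the second then gives "cf".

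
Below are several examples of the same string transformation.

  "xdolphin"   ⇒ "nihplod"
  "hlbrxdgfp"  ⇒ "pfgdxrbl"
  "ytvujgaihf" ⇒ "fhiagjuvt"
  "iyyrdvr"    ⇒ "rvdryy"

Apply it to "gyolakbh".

Rule — delete the first character, then reverse the string.
"gyolakbh" → "yolakbh" → "hbkaloy".

hbkaloy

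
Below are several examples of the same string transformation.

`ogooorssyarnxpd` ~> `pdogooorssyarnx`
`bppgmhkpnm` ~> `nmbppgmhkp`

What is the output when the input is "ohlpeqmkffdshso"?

soohlpeqmkffdsh

What's happening: move the last 2 characters to the front (rotate right by 2).
"ohlpeqmkffdshso" → "soohlpeqmkffdsh".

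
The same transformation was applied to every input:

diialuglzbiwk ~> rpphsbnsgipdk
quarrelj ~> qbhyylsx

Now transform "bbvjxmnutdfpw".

What's happening: swap the first and last characters, then shift every letter 7 places forward in the alphabet (wrapping around).
Applying both steps to "bbvjxmnutdfpw": "wbvjxmnutdfpb", then "dicqetubakmwi".
(Check on "diialuglzbiwk": → "kiialuglzbiwd" → "rpphsbnsgipdk" ✓)

dicqetubakmwi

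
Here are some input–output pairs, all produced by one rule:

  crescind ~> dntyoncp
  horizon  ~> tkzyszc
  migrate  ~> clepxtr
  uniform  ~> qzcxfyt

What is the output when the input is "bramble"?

xmwpmcl

Rule — shift every letter 11 places forward in the alphabet (wrapping around), then move the first 3 characters to the end (rotate left by 3).
Starting from "bramble": after the first operation, "mclxmwp"; after the second, "xmwpmcl".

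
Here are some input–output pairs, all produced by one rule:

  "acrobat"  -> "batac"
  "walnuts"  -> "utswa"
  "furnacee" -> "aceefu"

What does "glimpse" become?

The rule is to move the first 2 characters to the end (rotate left by 2), then delete the first 2 characters.
Starting from "glimpse": after the first operation, "impsegl"; after the second, "psegl".
(Check on "furnacee": → "rnaceefu" → "aceefu" ✓)

psegl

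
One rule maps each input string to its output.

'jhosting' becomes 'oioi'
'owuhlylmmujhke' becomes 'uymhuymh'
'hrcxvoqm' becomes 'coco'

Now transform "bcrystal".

rtrt

The rule is to keep one character in every 3, starting at position 3 (positions 3rd, 6th, 9th, ...), then write the whole string twice.
For "bcrystal", step one produces "rt"; step two turns that into "rtrt".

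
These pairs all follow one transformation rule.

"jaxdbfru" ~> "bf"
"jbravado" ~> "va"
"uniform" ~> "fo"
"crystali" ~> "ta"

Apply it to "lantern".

The transformation: delete the last 2 characters, then keep only the last 2 characters.
Applying both steps to "lantern": "lante", then "te".

te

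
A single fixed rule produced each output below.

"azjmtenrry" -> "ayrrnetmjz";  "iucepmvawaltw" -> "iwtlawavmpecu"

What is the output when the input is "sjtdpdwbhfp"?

spfhbwdpdtj

In each case the input is transformed by: move the first character to the end, then reverse the string.
On "sjtdpdwbhfp": the first step gives "jtdpdwbhfps", and the second then gives "spfhbwdpdtj".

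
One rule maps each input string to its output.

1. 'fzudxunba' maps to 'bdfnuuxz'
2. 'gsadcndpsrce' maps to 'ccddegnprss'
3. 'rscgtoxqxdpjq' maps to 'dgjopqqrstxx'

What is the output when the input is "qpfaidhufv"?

dffhipquv

The rule is to sort the characters into alphabetical order, then delete the first character.
Working it through for "qpfaidhufv": intermediate "adffhipquv", final "dffhipquv".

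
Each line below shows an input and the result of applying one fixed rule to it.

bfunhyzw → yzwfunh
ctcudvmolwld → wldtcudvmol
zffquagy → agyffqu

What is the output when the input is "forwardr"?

In each case the input is transformed by: delete the first character, then move the last 3 characters to the front (rotate right by 3).
On "forwardr": the first step gives "orwardr", and the second then gives "rdrorwa".

rdrorwa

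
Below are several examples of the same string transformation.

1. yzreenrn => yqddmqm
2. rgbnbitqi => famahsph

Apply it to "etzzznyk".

In each case the input is transformed by: shift every letter 1 place backward in the alphabet (wrapping around), then delete the first character.
"etzzznyk" → "dsyyymxj" → "syyymxj".

syyymxj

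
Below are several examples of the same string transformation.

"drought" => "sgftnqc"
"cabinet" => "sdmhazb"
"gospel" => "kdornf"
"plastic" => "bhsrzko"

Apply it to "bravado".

The transformation: shift every letter 1 place backward in the alphabet (wrapping around), then reverse the string.
Starting from "bravado": after the first operation, "aqzuzcn"; after the second, "nczuzqa".

nczuzqa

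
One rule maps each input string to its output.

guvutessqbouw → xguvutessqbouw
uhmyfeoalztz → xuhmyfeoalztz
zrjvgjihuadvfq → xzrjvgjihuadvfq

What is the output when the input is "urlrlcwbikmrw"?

xurlrlcwbikmrw

Rule — prepend "x".
For "urlrlcwbikmrw" the result is "xurlrlcwbikmrw".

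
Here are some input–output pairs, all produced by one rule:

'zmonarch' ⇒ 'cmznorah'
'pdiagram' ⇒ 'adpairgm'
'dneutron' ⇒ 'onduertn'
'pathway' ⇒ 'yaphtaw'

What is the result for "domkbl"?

bodkml

Rule — swap each adjacent pair of characters (1↔2, 3↔4, ...), then move the last character to the front.
"domkbl" → "bodkml".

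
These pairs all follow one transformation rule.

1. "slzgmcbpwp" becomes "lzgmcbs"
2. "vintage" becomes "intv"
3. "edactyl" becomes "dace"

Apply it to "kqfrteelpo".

qfrteek

In each case the input is transformed by: delete the last 3 characters, then move the first character to the end.
Starting from "kqfrteelpo": after the first operation, "kqfrtee"; after the second, "qfrteek".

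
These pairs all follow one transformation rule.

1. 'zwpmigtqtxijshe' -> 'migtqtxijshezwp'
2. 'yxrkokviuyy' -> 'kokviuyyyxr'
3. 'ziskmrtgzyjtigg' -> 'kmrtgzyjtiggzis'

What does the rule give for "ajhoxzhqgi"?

oxzhqgiajh

Each output is the input with this applied: move the first 3 characters to the end (rotate left by 3).
For "ajhoxzhqgi" the result is "oxzhqgiajh".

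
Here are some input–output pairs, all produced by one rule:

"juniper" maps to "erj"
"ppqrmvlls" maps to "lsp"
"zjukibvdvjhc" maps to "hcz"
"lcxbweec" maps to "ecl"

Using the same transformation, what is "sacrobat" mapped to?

ats

In each case the input is transformed by: move the last 2 characters to the front (rotate right by 2), then keep only the first 3 characters.
On "sacrobat": the first step gives "atsacrob", and the second then gives "ats".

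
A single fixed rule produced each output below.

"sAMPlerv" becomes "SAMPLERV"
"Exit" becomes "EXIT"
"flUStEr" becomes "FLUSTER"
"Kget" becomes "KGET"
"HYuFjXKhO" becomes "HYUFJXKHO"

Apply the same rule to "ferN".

The rule is to convert every letter to uppercase.
So "ferN" becomes "FERN".

FERN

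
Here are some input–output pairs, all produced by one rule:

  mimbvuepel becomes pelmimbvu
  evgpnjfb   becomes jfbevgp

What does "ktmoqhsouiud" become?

iudktmoqhso

Rule — move the last 3 characters to the front (rotate right by 3), then delete the last character.
Applying both steps to "ktmoqhsouiud": "iudktmoqhsou", then "iudktmoqhso".
(Check on "mimbvuepel": → "pelmimbvue" → "pelmimbvu" ✓)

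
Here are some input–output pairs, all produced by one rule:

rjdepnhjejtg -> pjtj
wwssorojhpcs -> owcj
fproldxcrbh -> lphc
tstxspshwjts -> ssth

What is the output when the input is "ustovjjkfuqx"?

Each output is the input with this applied: keep one character in every 3, starting at position 2 (positions 2nd, 5th, 8th, ...), then swap each adjacent pair of characters (1↔2, 3↔4, ...).
On "ustovjjkfuqx": the first step gives "svkq", and the second then gives "vsqk".
(Check on "rjdepnhjejtg": → "jpjt" → "pjtj" ✓)

vsqk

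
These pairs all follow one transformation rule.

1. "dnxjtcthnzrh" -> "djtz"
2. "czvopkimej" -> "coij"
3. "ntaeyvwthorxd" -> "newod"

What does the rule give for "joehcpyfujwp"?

jhyj

Rule — keep one character in every 3, starting at position 1 (positions 1st, 4th, 7th, ...).
Doing the same to "joehcpyfujwp": "jhyj".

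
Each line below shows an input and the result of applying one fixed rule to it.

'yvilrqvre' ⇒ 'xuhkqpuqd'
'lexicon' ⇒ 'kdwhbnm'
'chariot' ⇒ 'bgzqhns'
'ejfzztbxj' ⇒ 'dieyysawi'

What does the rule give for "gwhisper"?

fvghrodq

The transformation: shift every letter 1 place backward in the alphabet (wrapping around).
"gwhisper" → "fvghrodq".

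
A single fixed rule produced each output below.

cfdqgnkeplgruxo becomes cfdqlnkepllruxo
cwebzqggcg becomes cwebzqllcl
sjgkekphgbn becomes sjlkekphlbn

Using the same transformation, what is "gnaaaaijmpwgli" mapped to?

The rule is to replace every "g" with "l".
For "gnaaaaijmpwgli" the result is "lnaaaaijmpwlli".

lnaaaaijmpwlli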